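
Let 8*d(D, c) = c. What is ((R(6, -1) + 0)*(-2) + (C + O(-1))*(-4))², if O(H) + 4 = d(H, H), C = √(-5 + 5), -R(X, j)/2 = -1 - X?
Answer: 529/4 ≈ 132.25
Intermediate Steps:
R(X, j) = 2 + 2*X (R(X, j) = -2*(-1 - X) = 2 + 2*X)
d(D, c) = c/8
C = 0 (C = √0 = 0)
O(H) = -4 + H/8
((R(6, -1) + 0)*(-2) + (C + O(-1))*(-4))² = (((2 + 2*6) + 0)*(-2) + (0 + (-4 + (⅛)*(-1)))*(-4))² = (((2 + 12) + 0)*(-2) + (0 + (-4 - ⅛))*(-4))² = ((14 + 0)*(-2) + (0 - 33/8)*(-4))² = (14*(-2) - 33/8*(-4))² = (-28 + 33/2)² = (-23/2)² = 529/4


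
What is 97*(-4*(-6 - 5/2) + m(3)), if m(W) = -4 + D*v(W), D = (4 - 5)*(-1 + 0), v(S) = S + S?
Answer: 3492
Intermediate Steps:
v(S) = 2*S
D = 1 (D = -1*(-1) = 1)
m(W) = -4 + 2*W (m(W) = -4 + 1*(2*W) = -4 + 2*W)
97*(-4*(-6 - 5/2) + m(3)) = 97*(-4*(-6 - 5/2) + (-4 + 2*3)) = 97*(-4*(-6 - 5*½) + (-4 + 6)) = 97*(-4*(-6 - 5/2) + 2) = 97*(-4*(-17/2) + 2) = 97*(34 + 2) = 97*36 = 3492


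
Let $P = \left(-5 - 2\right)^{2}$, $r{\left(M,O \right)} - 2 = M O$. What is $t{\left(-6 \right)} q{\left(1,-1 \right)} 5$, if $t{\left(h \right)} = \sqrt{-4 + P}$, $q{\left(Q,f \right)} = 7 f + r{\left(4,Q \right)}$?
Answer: $- 15 \sqrt{5} \approx -33.541$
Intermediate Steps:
$r{\left(M,O \right)} = 2 + M O$
$P = 49$ ($P = \left(-7\right)^{2} = 49$)
$q{\left(Q,f \right)} = 2 + 4 Q + 7 f$ ($q{\left(Q,f \right)} = 7 f + \left(2 + 4 Q\right) = 2 + 4 Q + 7 f$)
$t{\left(h \right)} = 3 \sqrt{5}$ ($t{\left(h \right)} = \sqrt{-4 + 49} = \sqrt{45} = 3 \sqrt{5}$)
$t{\left(-6 \right)} q{\left(1,-1 \right)} 5 = 3 \sqrt{5} \left(2 + 4 \cdot 1 + 7 \left(-1\right)\right) 5 = 3 \sqrt{5} \left(2 + 4 - 7\right) 5 = 3 \sqrt{5} \left(-1\right) 5 = - 3 \sqrt{5} \cdot 5 = - 15 \sqrt{5}$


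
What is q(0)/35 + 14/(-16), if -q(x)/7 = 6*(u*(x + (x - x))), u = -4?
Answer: -7/8 ≈ -0.87500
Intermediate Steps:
q(x) = 168*x (q(x) = -42*(-4*(x + (x - x))) = -42*(-4*(x + 0)) = -42*(-4*x) = -(-168)*x = 168*x)
q(0)/35 + 14/(-16) = (168*0)/35 + 14/(-16) = 0*(1/35) + 14*(-1/16) = 0 - 7/8 = -7/8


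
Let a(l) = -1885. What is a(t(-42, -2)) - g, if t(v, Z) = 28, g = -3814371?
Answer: 3812486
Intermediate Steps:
a(t(-42, -2)) - g = -1885 - 1*(-3814371) = -1885 + 3814371 = 3812486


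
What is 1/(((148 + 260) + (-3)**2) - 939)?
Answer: -1/522 ≈ -0.0019157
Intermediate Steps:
1/(((148 + 260) + (-3)**2) - 939) = 1/((408 + 9) - 939) = 1/(417 - 939) = 1/(-522) = -1/522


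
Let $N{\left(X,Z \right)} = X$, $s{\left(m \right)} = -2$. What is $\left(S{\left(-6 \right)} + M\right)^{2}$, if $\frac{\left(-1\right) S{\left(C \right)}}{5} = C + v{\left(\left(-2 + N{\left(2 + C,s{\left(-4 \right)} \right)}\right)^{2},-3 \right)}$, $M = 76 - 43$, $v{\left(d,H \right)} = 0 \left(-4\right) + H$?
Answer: $6084$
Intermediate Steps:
$v{\left(d,H \right)} = H$ ($v{\left(d,H \right)} = 0 + H = H$)
$M = 33$ ($M = 76 - 43 = 33$)
$S{\left(C \right)} = 15 - 5 C$ ($S{\left(C \right)} = - 5 \left(C - 3\right) = - 5 \left(-3 + C\right) = 15 - 5 C$)
$\left(S{\left(-6 \right)} + M\right)^{2} = \left(\left(15 - -30\right) + 33\right)^{2} = \left(\left(15 + 30\right) + 33\right)^{2} = \left(45 + 33\right)^{2} = 78^{2} = 6084$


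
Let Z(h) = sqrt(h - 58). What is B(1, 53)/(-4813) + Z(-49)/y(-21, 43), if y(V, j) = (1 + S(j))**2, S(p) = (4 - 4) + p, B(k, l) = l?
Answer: -53/4813 + I*sqrt(107)/1936 ≈ -0.011012 + 0.005343*I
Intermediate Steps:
Z(h) = sqrt(-58 + h)
S(p) = p (S(p) = 0 + p = p)
y(V, j) = (1 + j)**2
B(1, 53)/(-4813) + Z(-49)/y(-21, 43) = 53/(-4813) + sqrt(-58 - 49)/((1 + 43)**2) = 53*(-1/4813) + sqrt(-107)/(44**2) = -53/4813 + (I*sqrt(107))/1936 = -53/4813 + (I*sqrt(107))*(1/1936) = -53/4813 + I*sqrt(107)/1936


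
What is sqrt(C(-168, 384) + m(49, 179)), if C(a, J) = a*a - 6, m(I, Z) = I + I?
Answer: 2*sqrt(7079) ≈ 168.27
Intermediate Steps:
m(I, Z) = 2*I
C(a, J) = -6 + a**2 (C(a, J) = a**2 - 6 = -6 + a**2)
sqrt(C(-168, 384) + m(49, 179)) = sqrt((-6 + (-168)**2) + 2*49) = sqrt((-6 + 28224) + 98) = sqrt(28218 + 98) = sqrt(28316) = 2*sqrt(7079)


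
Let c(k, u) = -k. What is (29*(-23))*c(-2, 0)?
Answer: -1334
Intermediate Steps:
(29*(-23))*c(-2, 0) = (29*(-23))*(-1*(-2)) = -667*2 = -1334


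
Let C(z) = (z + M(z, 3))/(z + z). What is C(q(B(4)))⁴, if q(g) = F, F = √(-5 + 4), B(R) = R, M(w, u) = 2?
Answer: (2 + I)⁴/16 ≈ -0.4375 + 1.5*I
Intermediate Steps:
F = I (F = √(-1) = I ≈ 1.0*I)
q(g) = I
C(z) = (2 + z)/(2*z) (C(z) = (z + 2)/(z + z) = (2 + z)/((2*z)) = (2 + z)*(1/(2*z)) = (2 + z)/(2*z))
C(q(B(4)))⁴ = ((2 + I)/(2*I))⁴ = ((-I)*(2 + I)/2)⁴ = (-I*(2 + I)/2)⁴ = (2 + I)⁴/16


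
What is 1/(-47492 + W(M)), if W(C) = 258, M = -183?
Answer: -1/47234 ≈ -2.1171e-5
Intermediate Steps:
1/(-47492 + W(M)) = 1/(-47492 + 258) = 1/(-47234) = -1/47234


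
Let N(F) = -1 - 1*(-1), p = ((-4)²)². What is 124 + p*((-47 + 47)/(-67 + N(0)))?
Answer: 124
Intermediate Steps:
p = 256 (p = 16² = 256)
N(F) = 0 (N(F) = -1 + 1 = 0)
124 + p*((-47 + 47)/(-67 + N(0))) = 124 + 256*((-47 + 47)/(-67 + 0)) = 124 + 256*(0/(-67)) = 124 + 256*(0*(-1/67)) = 124 + 256*0 = 124 + 0 = 124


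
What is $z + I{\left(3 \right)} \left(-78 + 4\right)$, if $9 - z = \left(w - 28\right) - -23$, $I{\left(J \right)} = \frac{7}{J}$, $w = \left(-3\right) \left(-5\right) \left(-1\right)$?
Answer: $- \frac{431}{3} \approx -143.67$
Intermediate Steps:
$w = -15$ ($w = 15 \left(-1\right) = -15$)
$z = 29$ ($z = 9 - \left(\left(-15 - 28\right) - -23\right) = 9 - \left(\left(-15 - 28\right) + 23\right) = 9 - \left(-43 + 23\right) = 9 - -20 = 9 + 20 = 29$)
$z + I{\left(3 \right)} \left(-78 + 4\right) = 29 + \frac{7}{3} \left(-78 + 4\right) = 29 + 7 \cdot \frac{1}{3} \left(-74\right) = 29 + \frac{7}{3} \left(-74\right) = 29 - \frac{518}{3} = - \frac{431}{3}$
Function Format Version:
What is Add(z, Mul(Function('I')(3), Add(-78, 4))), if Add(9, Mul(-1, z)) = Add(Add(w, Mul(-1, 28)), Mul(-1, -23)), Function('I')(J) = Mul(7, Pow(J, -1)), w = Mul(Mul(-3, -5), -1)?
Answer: Rational(-431, 3) ≈ -143.67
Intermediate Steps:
w = -15 (w = Mul(15, -1) = -15)
z = 29 (z = Add(9, Mul(-1, Add(Add(-15, Mul(-1, 28)), Mul(-1, -23)))) = Add(9, Mul(-1, Add(Add(-15, -28), 23))) = Add(9, Mul(-1, Add(-43, 23))) = Add(9, Mul(-1, -20)) = Add(9, 20) = 29)
Add(z, Mul(Function('I')(3), Add(-78, 4))) = Add(29, Mul(Mul(7, Pow(3, -1)), Add(-78, 4))) = Add(29, Mul(Mul(7, Rational(1, 3)), -74)) = Add(29, Mul(Rational(7, 3), -74)) = Add(29, Rational(-518, 3)) = Rational(-431, 3)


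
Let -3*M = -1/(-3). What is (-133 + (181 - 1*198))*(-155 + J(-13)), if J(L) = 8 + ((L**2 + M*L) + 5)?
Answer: -12800/3 ≈ -4266.7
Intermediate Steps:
M = -1/9 (M = -(-1)/(3*(-3)) = -(-1)*(-1)/(3*3) = -1/3*1/3 = -1/9 ≈ -0.11111)
J(L) = 13 + L**2 - L/9 (J(L) = 8 + ((L**2 - L/9) + 5) = 8 + (5 + L**2 - L/9) = 13 + L**2 - L/9)
(-133 + (181 - 1*198))*(-155 + J(-13)) = (-133 + (181 - 1*198))*(-155 + (13 + (-13)**2 - 1/9*(-13))) = (-133 + (181 - 198))*(-155 + (13 + 169 + 13/9)) = (-133 - 17)*(-155 + 1651/9) = -150*256/9 = -12800/3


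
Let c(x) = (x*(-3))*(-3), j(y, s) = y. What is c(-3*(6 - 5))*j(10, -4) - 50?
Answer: -320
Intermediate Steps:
c(x) = 9*x (c(x) = -3*x*(-3) = 9*x)
c(-3*(6 - 5))*j(10, -4) - 50 = (9*(-3*(6 - 5)))*10 - 50 = (9*(-3*1))*10 - 50 = (9*(-3))*10 - 50 = -27*10 - 50 = -270 - 50 = -320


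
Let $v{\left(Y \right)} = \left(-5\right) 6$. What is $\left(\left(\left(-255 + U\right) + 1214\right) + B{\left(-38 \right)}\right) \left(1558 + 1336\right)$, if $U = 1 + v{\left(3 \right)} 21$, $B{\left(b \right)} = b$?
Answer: $845048$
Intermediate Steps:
$v{\left(Y \right)} = -30$
$U = -629$ ($U = 1 - 630 = -629$)
$\left(\left(\left(-255 + U\right) + 1214\right) + B{\left(-38 \right)}\right) \left(1558 + 1336\right) = \left(\left(\left(-255 - 629\right) + 1214\right) - 38\right) \left(1558 + 1336\right) = \left(\left(-884 + 1214\right) - 38\right) 2894 = \left(330 - 38\right) 2894 = 292 \cdot 2894 = 845048$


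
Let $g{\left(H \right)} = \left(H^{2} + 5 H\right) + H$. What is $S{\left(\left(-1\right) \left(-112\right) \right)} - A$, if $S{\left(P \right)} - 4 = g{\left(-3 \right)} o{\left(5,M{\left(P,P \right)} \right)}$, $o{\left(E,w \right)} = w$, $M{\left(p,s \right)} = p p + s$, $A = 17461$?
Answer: $-131361$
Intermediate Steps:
$M{\left(p,s \right)} = s + p^{2}$ ($M{\left(p,s \right)} = p^{2} + s = s + p^{2}$)
$g{\left(H \right)} = H^{2} + 6 H$
$S{\left(P \right)} = 4 - 9 P - 9 P^{2}$ ($S{\left(P \right)} = 4 + - 3 \left(6 - 3\right) \left(P + P^{2}\right) = 4 + \left(-3\right) 3 \left(P + P^{2}\right) = 4 - 9 \left(P + P^{2}\right) = 4 - \left(9 P + 9 P^{2}\right) = 4 - 9 P - 9 P^{2}$)
$S{\left(\left(-1\right) \left(-112\right) \right)} - A = \left(4 - 9 \left(\left(-1\right) \left(-112\right)\right) - 9 \left(\left(-1\right) \left(-112\right)\right)^{2}\right) - 17461 = \left(4 - 1008 - 9 \cdot 112^{2}\right) - 17461 = \left(4 - 1008 - 112896\right) - 17461 = -113900 - 17461 = -131361$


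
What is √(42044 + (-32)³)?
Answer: 2*√2319 ≈ 96.312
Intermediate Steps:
√(42044 + (-32)³) = √(42044 - 32768) = √9276 = 2*√2319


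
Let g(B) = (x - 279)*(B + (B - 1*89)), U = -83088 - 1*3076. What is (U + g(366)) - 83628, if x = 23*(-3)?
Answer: -393556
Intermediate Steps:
x = -69
U = -86164 (U = -83088 - 3076 = -86164)
g(B) = 30972 - 696*B (g(B) = (-69 - 279)*(B + (B - 1*89)) = -348*(B + (B - 89)) = -348*(B + (-89 + B)) = -348*(-89 + 2*B) = 30972 - 696*B)
(U + g(366)) - 83628 = (-86164 + (30972 - 696*366)) - 83628 = (-86164 + (30972 - 254736)) - 83628 = (-86164 - 223764) - 83628 = -309928 - 83628 = -393556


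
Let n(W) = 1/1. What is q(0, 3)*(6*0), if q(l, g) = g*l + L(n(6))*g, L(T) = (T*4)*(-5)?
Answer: 0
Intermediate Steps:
n(W) = 1 (n(W) = 1*1 = 1)
L(T) = -20*T (L(T) = (4*T)*(-5) = -20*T)
q(l, g) = -20*g + g*l (q(l, g) = g*l + (-20*1)*g = g*l - 20*g = -20*g + g*l)
q(0, 3)*(6*0) = (3*(-20 + 0))*(6*0) = (3*(-20))*0 = -60*0 = 0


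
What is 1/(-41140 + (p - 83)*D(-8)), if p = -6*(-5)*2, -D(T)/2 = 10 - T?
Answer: -1/40312 ≈ -2.4807e-5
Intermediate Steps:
D(T) = -20 + 2*T (D(T) = -2*(10 - T) = -20 + 2*T)
p = 60 (p = 30*2 = 60)
1/(-41140 + (p - 83)*D(-8)) = 1/(-41140 + (60 - 83)*(-20 + 2*(-8))) = 1/(-41140 - 23*(-20 - 16)) = 1/(-41140 - 23*(-36)) = 1/(-41140 + 828) = 1/(-40312) = -1/40312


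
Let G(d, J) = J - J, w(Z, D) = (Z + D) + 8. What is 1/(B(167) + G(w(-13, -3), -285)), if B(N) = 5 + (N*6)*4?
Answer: 1/4013 ≈ 0.00024919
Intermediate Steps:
w(Z, D) = 8 + D + Z (w(Z, D) = (D + Z) + 8 = 8 + D + Z)
B(N) = 5 + 24*N (B(N) = 5 + (6*N)*4 = 5 + 24*N)
G(d, J) = 0
1/(B(167) + G(w(-13, -3), -285)) = 1/((5 + 24*167) + 0) = 1/((5 + 4008) + 0) = 1/(4013 + 0) = 1/4013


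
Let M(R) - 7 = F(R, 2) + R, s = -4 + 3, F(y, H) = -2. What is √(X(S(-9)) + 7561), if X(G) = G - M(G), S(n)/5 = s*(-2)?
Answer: 2*√1889 ≈ 86.925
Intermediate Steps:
s = -1
S(n) = 10 (S(n) = 5*(-1*(-2)) = 5*2 = 10)
M(R) = 5 + R (M(R) = 7 + (-2 + R) = 5 + R)
X(G) = -5 (X(G) = G - (5 + G) = G + (-5 - G) = -5)
√(X(S(-9)) + 7561) = √(-5 + 7561) = √7556 = 2*√1889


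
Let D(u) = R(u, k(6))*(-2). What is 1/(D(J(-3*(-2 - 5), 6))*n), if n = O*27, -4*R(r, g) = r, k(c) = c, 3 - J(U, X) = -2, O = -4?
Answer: -1/270 ≈ -0.0037037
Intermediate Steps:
J(U, X) = 5 (J(U, X) = 3 - 1*(-2) = 3 + 2 = 5)
R(r, g) = -r/4
D(u) = u/2 (D(u) = -u/4*(-2) = u/2)
n = -108 (n = -4*27 = -108)
1/(D(J(-3*(-2 - 5), 6))*n) = 1/(((1/2)*5)*(-108)) = 1/((5/2)*(-108)) = 1/(-270) = -1/270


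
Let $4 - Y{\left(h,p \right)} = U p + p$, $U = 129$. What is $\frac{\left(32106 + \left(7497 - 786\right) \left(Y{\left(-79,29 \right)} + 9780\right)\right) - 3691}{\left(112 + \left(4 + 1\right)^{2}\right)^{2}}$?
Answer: $\frac{40388369}{18769} \approx 2151.9$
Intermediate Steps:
$Y{\left(h,p \right)} = 4 - 130 p$ ($Y{\left(h,p \right)} = 4 - \left(129 p + p\right) = 4 - 130 p$)
$\frac{\left(32106 + \left(7497 - 786\right) \left(Y{\left(-79,29 \right)} + 9780\right)\right) - 3691}{\left(112 + \left(4 + 1\right)^{2}\right)^{2}} = \frac{\left(32106 + \left(7497 - 786\right) \left(\left(4 - 3770\right) + 9780\right)\right) - 3691}{\left(112 + \left(4 + 1\right)^{2}\right)^{2}} = \frac{\left(32106 + 6711 \left(\left(4 - 3770\right) + 9780\right)\right) - 3691}{\left(112 + 5^{2}\right)^{2}} = \frac{\left(32106 + 6711 \left(-3766 + 9780\right)\right) - 3691}{\left(112 + 25\right)^{2}} = \frac{\left(32106 + 6711 \cdot 6014\right) - 3691}{137^{2}} = \frac{\left(32106 + 40359954\right) - 3691}{18769} = \left(40392060 - 3691\right) \frac{1}{18769} = 40388369 \cdot \frac{1}{18769} = \frac{40388369}{18769}$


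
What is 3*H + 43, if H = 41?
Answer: 166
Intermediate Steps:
3*H + 43 = 3*41 + 43 = 123 + 43 = 166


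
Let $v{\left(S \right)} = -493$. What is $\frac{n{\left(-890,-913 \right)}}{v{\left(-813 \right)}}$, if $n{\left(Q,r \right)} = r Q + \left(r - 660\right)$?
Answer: $- \frac{810997}{493} \approx -1645.0$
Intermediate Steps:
$n{\left(Q,r \right)} = -660 + r + Q r$ ($n{\left(Q,r \right)} = Q r + \left(-660 + r\right) = -660 + r + Q r$)
$\frac{n{\left(-890,-913 \right)}}{v{\left(-813 \right)}} = \frac{-660 - 913 - -812570}{-493} = \left(-660 - 913 + 812570\right) \left(- \frac{1}{493}\right) = 810997 \left(- \frac{1}{493}\right) = - \frac{810997}{493}$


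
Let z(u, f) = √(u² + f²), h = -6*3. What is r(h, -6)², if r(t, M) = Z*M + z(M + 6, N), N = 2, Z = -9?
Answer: 3136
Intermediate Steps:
h = -18
z(u, f) = √(f² + u²)
r(t, M) = √(4 + (6 + M)²) - 9*M (r(t, M) = -9*M + √(2² + (M + 6)²) = -9*M + √(4 + (6 + M)²) = √(4 + (6 + M)²) - 9*M)
r(h, -6)² = (√(4 + (6 - 6)²) - 9*(-6))² = (√(4 + 0²) + 54)² = (√(4 + 0) + 54)² = (√4 + 54)² = (2 + 54)² = 56² = 3136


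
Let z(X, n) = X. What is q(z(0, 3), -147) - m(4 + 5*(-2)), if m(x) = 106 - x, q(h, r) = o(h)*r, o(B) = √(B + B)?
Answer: -112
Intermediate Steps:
o(B) = √2*√B (o(B) = √(2*B) = √2*√B)
q(h, r) = r*√2*√h (q(h, r) = (√2*√h)*r = r*√2*√h)
q(z(0, 3), -147) - m(4 + 5*(-2)) = -147*√2*√0 - (106 - (4 + 5*(-2))) = -147*√2*0 - (106 - (4 - 10)) = 0 - (106 - 1*(-6)) = 0 - (106 + 6) = 0 - 1*112 = 0 - 112 = -112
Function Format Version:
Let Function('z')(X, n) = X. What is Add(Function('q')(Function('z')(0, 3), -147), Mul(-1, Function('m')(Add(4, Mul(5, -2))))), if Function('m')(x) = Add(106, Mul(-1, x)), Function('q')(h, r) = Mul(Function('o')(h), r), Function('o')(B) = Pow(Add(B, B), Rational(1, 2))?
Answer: -112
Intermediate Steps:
Function('o')(B) = Mul(Pow(2, Rational(1, 2)), Pow(B, Rational(1, 2))) (Function('o')(B) = Pow(Mul(2, B), Rational(1, 2)) = Mul(Pow(2, Rational(1, 2)), Pow(B, Rational(1, 2))))
Function('q')(h, r) = Mul(r, Pow(2, Rational(1, 2)), Pow(h, Rational(1, 2))) (Function('q')(h, r) = Mul(Mul(Pow(2, Rational(1, 2)), Pow(h, Rational(1, 2))), r) = Mul(r, Pow(2, Rational(1, 2)), Pow(h, Rational(1, 2))))
Add(Function('q')(Function('z')(0, 3), -147), Mul(-1, Function('m')(Add(4, Mul(5, -2))))) = Add(Mul(-147, Pow(2, Rational(1, 2)), Pow(0, Rational(1, 2))), Mul(-1, Add(106, Mul(-1, Add(4, Mul(5, -2)))))) = Add(Mul(-147, Pow(2, Rational(1, 2)), 0), Mul(-1, Add(106, Mul(-1, Add(4, -10))))) = Add(0, Mul(-1, Add(106, Mul(-1, -6)))) = Add(0, Mul(-1, Add(106, 6))) = Add(0, Mul(-1, 112)) = Add(0, -112) = -112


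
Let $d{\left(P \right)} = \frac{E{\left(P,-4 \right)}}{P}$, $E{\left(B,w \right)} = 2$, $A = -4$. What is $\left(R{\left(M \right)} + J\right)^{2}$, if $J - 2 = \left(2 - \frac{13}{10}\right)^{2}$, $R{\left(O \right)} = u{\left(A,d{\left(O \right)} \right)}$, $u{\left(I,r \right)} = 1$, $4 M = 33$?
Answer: $\frac{121801}{10000} \approx 12.18$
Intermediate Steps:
$M = \frac{33}{4}$ ($M = \frac{1}{4} \cdot 33 = \frac{33}{4} \approx 8.25$)
$d{\left(P \right)} = \frac{2}{P}$
$R{\left(O \right)} = 1$
$J = \frac{249}{100}$ ($J = 2 + \left(2 - \frac{13}{10}\right)^{2} = 2 + \left(\frac{7}{10}\right)^{2} = 2 + \frac{49}{100} = \frac{249}{100} \approx 2.49$)
$\left(R{\left(M \right)} + J\right)^{2} = \left(1 + \frac{249}{100}\right)^{2} = \left(\frac{349}{100}\right)^{2} = \frac{121801}{10000}$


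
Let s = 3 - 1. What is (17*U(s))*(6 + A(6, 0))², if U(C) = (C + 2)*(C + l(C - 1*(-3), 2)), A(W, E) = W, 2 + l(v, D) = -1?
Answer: -9792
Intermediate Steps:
l(v, D) = -3 (l(v, D) = -2 - 1 = -3)
s = 2
U(C) = (-3 + C)*(2 + C) (U(C) = (C + 2)*(C - 3) = (2 + C)*(-3 + C) = (-3 + C)*(2 + C))
(17*U(s))*(6 + A(6, 0))² = (17*(-6 + 2² - 1*2))*(6 + 6)² = (17*(-6 + 4 - 2))*12² = (17*(-4))*144 = -68*144 = -9792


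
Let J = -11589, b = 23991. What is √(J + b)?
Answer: 3*√1378 ≈ 111.36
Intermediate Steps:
√(J + b) = √(-11589 + 23991) = √12402 = 3*√1378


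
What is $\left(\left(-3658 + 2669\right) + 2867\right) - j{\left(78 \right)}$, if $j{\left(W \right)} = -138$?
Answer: $2016$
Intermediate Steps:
$\left(\left(-3658 + 2669\right) + 2867\right) - j{\left(78 \right)} = \left(\left(-3658 + 2669\right) + 2867\right) - -138 = \left(-989 + 2867\right) + 138 = 1878 + 138 = 2016$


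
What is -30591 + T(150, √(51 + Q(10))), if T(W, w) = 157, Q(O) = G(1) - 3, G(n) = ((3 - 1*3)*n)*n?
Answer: -30434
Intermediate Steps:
G(n) = 0 (G(n) = ((3 - 3)*n)*n = (0*n)*n = 0*n = 0)
Q(O) = -3 (Q(O) = 0 - 3 = -3)
-30591 + T(150, √(51 + Q(10))) = -30591 + 157 = -30434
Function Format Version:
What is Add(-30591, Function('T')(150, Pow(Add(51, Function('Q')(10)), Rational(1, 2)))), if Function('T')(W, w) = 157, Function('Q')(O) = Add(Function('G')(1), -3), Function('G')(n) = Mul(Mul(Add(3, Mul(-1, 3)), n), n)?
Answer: -30434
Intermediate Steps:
Function('G')(n) = 0 (Function('G')(n) = Mul(Mul(Add(3, -3), n), n) = Mul(Mul(0, n), n) = Mul(0, n) = 0)
Function('Q')(O) = -3 (Function('Q')(O) = Add(0, -3) = -3)
Add(-30591, Function('T')(150, Pow(Add(51, Function('Q')(10)), Rational(1, 2)))) = Add(-30591, 157) = -30434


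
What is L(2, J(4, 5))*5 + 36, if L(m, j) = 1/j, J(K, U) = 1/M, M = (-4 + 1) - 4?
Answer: 1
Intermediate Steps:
M = -7 (M = -3 - 4 = -7)
J(K, U) = -⅐ (J(K, U) = 1/(-7) = -⅐)
L(2, J(4, 5))*5 + 36 = 5/(-⅐) + 36 = -7*5 + 36 = -35 + 36 = 1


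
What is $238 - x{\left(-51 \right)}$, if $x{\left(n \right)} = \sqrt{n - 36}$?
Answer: $238 - i \sqrt{87} \approx 238.0 - 9.3274 i$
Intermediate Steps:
$x{\left(n \right)} = \sqrt{-36 + n}$
$238 - x{\left(-51 \right)} = 238 - \sqrt{-36 - 51} = 238 - \sqrt{-87} = 238 - i \sqrt{87}$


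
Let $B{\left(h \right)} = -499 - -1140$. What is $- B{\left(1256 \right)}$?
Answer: $-641$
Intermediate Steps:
$B{\left(h \right)} = 641$ ($B{\left(h \right)} = -499 + 1140 = 641$)
$- B{\left(1256 \right)} = \left(-1\right) 641 = -641$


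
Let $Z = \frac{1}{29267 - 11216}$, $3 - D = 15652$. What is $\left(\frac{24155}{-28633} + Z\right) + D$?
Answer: $- \frac{735335333449}{46986753} \approx -15650.0$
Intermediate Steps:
$D = -15649$ ($D = 3 - 15652 = -15649$)
$Z = \frac{1}{18051} \approx 5.5399 \cdot 10^{-5}$
$\left(\frac{24155}{-28633} + Z\right) + D = \left(\frac{24155}{-28633} + \frac{1}{18051}\right) - 15649 = \left(24155 \left(- \frac{1}{28633}\right) + \frac{1}{18051}\right) - 15649 = \left(- \frac{24155}{28633} + \frac{1}{18051}\right) - 15649 = - \frac{39635752}{46986753} - 15649 = - \frac{735335333449}{46986753}$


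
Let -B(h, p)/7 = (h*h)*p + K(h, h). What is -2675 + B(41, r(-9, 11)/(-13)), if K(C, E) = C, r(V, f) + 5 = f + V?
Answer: -73807/13 ≈ -5677.5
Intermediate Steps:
r(V, f) = -5 + V + f (r(V, f) = -5 + (f + V) = -5 + (V + f) = -5 + V + f)
B(h, p) = -7*h - 7*p*h² (B(h, p) = -7*((h*h)*p + h) = -7*(h²*p + h) = -7*(p*h² + h) = -7*(h + p*h²) = -7*h - 7*p*h²)
-2675 + B(41, r(-9, 11)/(-13)) = -2675 + 7*41*(-1 - 1*41*(-5 - 9 + 11)/(-13)) = -2675 + 7*41*(-1 - 1*41*(-3*(-1/13))) = -2675 + 7*41*(-1 - 1*41*3/13) = -2675 + 7*41*(-1 - 123/13) = -2675 + 7*41*(-136/13) = -2675 - 39032/13 = -73807/13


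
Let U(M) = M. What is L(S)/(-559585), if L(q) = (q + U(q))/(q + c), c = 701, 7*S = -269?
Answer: 269/1297677615 ≈ 2.0729e-7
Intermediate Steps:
S = -269/7 (S = (⅐)*(-269) = -269/7 ≈ -38.429)
L(q) = 2*q/(701 + q) (L(q) = (q + q)/(q + 701) = (2*q)/(701 + q) = 2*q/(701 + q))
L(S)/(-559585) = (2*(-269/7)/(701 - 269/7))/(-559585) = (2*(-269/7)/(4638/7))*(-1/559585) = (2*(-269/7)*(7/4638))*(-1/559585) = -269/2319*(-1/559585) = 269/1297677615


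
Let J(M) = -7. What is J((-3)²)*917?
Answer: -6419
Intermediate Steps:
J((-3)²)*917 = -7*917 = -6419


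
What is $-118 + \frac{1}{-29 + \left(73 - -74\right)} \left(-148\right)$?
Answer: $- \frac{7036}{59} \approx -119.25$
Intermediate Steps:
$-118 + \frac{1}{-29 + \left(73 - -74\right)} \left(-148\right) = -118 + \frac{1}{-29 + \left(73 + 74\right)} \left(-148\right) = -118 + \frac{1}{-29 + 147} \left(-148\right) = -118 + \frac{1}{118} \left(-148\right) = -118 - \frac{74}{59} = - \frac{7036}{59}$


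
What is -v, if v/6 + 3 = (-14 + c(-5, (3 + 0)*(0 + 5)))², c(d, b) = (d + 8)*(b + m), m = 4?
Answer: -11076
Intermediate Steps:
c(d, b) = (4 + b)*(8 + d) (c(d, b) = (d + 8)*(b + 4) = (8 + d)*(4 + b) = (4 + b)*(8 + d))
v = 11076 (v = -18 + 6*(-14 + (32 + 4*(-5) + 8*((3 + 0)*(0 + 5)) + ((3 + 0)*(0 + 5))*(-5)))² = -18 + 6*(-14 + (32 - 20 + 8*(3*5) + (3*5)*(-5)))² = -18 + 6*(-14 + (32 - 20 + 8*15 + 15*(-5)))² = -18 + 6*(-14 + (32 - 20 + 120 - 75))² = -18 + 6*(-14 + 57)² = -18 + 6*43² = -18 + 6*1849 = -18 + 11094 = 11076)
-v = -1*11076 = -11076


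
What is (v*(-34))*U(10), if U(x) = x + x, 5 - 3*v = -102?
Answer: -72760/3 ≈ -24253.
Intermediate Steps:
v = 107/3 (v = 5/3 - 1/3*(-102) = 5/3 + 34 = 107/3 ≈ 35.667)
U(x) = 2*x
(v*(-34))*U(10) = ((107/3)*(-34))*(2*10) = -3638/3*20 = -72760/3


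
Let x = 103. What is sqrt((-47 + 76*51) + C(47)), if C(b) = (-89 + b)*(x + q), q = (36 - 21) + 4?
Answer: I*sqrt(1295) ≈ 35.986*I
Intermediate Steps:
q = 19 (q = 15 + 4 = 19)
C(b) = -10858 + 122*b (C(b) = (-89 + b)*(103 + 19) = (-89 + b)*122 = -10858 + 122*b)
sqrt((-47 + 76*51) + C(47)) = sqrt((-47 + 76*51) + (-10858 + 122*47)) = sqrt((-47 + 3876) + (-10858 + 5734)) = sqrt(3829 - 5124) = sqrt(-1295) = I*sqrt(1295)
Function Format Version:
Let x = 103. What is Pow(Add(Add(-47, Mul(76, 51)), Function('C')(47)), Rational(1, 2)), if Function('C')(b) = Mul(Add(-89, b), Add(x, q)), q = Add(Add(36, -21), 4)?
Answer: Mul(I, Pow(1295, Rational(1, 2))) ≈ Mul(35.986, I)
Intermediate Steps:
q = 19 (q = Add(15, 4) = 19)
Function('C')(b) = Add(-10858, Mul(122, b)) (Function('C')(b) = Mul(Add(-89, b), Add(103, 19)) = Mul(Add(-89, b), 122) = Add(-10858, Mul(122, b)))
Pow(Add(Add(-47, Mul(76, 51)), Function('C')(47)), Rational(1, 2)) = Pow(Add(Add(-47, Mul(76, 51)), Add(-10858, Mul(122, 47))), Rational(1, 2)) = Pow(Add(Add(-47, 3876), Add(-10858, 5734)), Rational(1, 2)) = Pow(Add(3829, -5124), Rational(1, 2)) = Pow(-1295, Rational(1, 2)) = Mul(I, Pow(1295, Rational(1, 2)))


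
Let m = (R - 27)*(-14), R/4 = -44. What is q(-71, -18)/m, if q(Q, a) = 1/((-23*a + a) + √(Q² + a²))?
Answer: 198/215211871 - √5365/430423742 ≈ 7.4985e-7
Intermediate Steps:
R = -176 (R = 4*(-44) = -176)
m = 2842 (m = (-176 - 27)*(-14) = -203*(-14) = 2842)
q(Q, a) = 1/(√(Q² + a²) - 22*a) (q(Q, a) = 1/(-22*a + √(Q² + a²)) = 1/(√(Q² + a²) - 22*a))
q(-71, -18)/m = -1/(-√((-71)² + (-18)²) + 22*(-18))/2842 = -1/(-√(5041 + 324) - 396)*(1/2842) = -1/(-√5365 - 396)*(1/2842) = -1/(-396 - √5365)*(1/2842) = -1/(2842*(-396 - √5365))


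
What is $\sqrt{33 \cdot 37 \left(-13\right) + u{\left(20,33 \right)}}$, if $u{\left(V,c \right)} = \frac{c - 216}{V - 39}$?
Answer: $\frac{2 i \sqrt{1431669}}{19} \approx 125.95 i$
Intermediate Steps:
$u{\left(V,c \right)} = \frac{-216 + c}{-39 + V}$
$\sqrt{33 \cdot 37 \left(-13\right) + u{\left(20,33 \right)}} = \sqrt{33 \cdot 37 \left(-13\right) + \frac{-216 + 33}{-39 + 20}} = \sqrt{1221 \left(-13\right) + \frac{1}{-19} \left(-183\right)} = \sqrt{-15873 - - \frac{183}{19}} = \sqrt{-15873 + \frac{183}{19}} = \sqrt{- \frac{301404}{19}} = \frac{2 i \sqrt{1431669}}{19}$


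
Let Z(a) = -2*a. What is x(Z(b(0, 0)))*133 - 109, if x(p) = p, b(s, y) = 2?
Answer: -641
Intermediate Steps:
x(Z(b(0, 0)))*133 - 109 = -2*2*133 - 109 = -4*133 - 109 = -532 - 109 = -641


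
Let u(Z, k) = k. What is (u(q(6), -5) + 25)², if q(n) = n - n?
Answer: 400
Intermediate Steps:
q(n) = 0
(u(q(6), -5) + 25)² = (-5 + 25)² = 20² = 400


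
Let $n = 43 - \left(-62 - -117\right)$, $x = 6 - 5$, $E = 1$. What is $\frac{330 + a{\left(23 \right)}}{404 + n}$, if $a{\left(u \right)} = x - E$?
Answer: $\frac{165}{196} \approx 0.84184$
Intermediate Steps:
$x = 1$
$a{\left(u \right)} = 0$ ($a{\left(u \right)} = 1 - 1 = 0$)
$n = -12$ ($n = 43 - \left(-62 + 117\right) = 43 - 55 = -12$)
$\frac{330 + a{\left(23 \right)}}{404 + n} = \frac{330 + 0}{404 - 12} = \frac{330}{392} = 330 \cdot \frac{1}{392} = \frac{165}{196}$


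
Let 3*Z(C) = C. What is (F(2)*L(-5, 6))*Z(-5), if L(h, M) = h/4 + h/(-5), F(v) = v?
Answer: ⅚ ≈ 0.83333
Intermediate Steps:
Z(C) = C/3
L(h, M) = h/20 (L(h, M) = h*(¼) + h*(-⅕) = h/4 - h/5 = h/20)
(F(2)*L(-5, 6))*Z(-5) = (2*((1/20)*(-5)))*((⅓)*(-5)) = (2*(-¼))*(-5/3) = -½*(-5/3) = ⅚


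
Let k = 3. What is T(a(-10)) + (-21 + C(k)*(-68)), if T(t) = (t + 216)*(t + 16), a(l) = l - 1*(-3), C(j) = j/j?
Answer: 1792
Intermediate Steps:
C(j) = 1
a(l) = 3 + l (a(l) = l + 3 = 3 + l)
T(t) = (16 + t)*(216 + t) (T(t) = (216 + t)*(16 + t) = (16 + t)*(216 + t))
T(a(-10)) + (-21 + C(k)*(-68)) = (3456 + (3 - 10)² + 232*(3 - 10)) + (-21 + 1*(-68)) = (3456 + (-7)² + 232*(-7)) + (-21 - 68) = (3456 + 49 - 1624) - 89 = 1881 - 89 = 1792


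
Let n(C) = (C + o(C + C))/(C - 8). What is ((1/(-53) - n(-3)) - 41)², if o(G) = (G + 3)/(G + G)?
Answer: 76545001/44944 ≈ 1703.1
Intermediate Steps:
o(G) = (3 + G)/(2*G) (o(G) = (3 + G)/((2*G)) = (3 + G)*(1/(2*G)) = (3 + G)/(2*G))
n(C) = (C + (3 + 2*C)/(4*C))/(-8 + C) (n(C) = (C + (3 + (C + C))/(2*(C + C)))/(C - 8) = (C + (3 + 2*C)/(2*((2*C))))/(-8 + C) = (C + (1/(2*C))*(3 + 2*C)/2)/(-8 + C) = (C + (3 + 2*C)/(4*C))/(-8 + C))
((1/(-53) - n(-3)) - 41)² = ((1/(-53) - (¾ + (-3)² + (½)*(-3))/((-3)*(-8 - 3))) - 41)² = ((-1/53 - (-1)*(¾ + 9 - 3/2)/(3*(-11))) - 41)² = ((-1/53 - (-1)*(-1)*33/(3*11*4)) - 41)² = ((-1/53 - 1*¼) - 41)² = ((-1/53 - ¼) - 41)² = (-57/212 - 41)² = (-8749/212)² = 76545001/44944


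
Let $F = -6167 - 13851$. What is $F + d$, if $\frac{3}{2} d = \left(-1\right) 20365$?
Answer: $- \frac{100784}{3} \approx -33595.0$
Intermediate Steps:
$F = -20018$
$d = - \frac{40730}{3}$ ($d = \frac{2 \left(\left(-1\right) 20365\right)}{3} = \frac{2}{3} \left(-20365\right) = - \frac{40730}{3} \approx -13577.0$)
$F + d = -20018 - \frac{40730}{3} = - \frac{100784}{3}$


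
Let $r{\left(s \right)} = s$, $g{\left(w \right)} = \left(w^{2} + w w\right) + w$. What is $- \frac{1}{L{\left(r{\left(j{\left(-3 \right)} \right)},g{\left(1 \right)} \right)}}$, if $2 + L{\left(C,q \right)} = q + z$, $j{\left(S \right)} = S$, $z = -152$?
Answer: $\frac{1}{151} \approx 0.0066225$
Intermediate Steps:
$g{\left(w \right)} = w + 2 w^{2}$ ($g{\left(w \right)} = \left(w^{2} + w^{2}\right) + w = 2 w^{2} + w = w + 2 w^{2}$)
$L{\left(C,q \right)} = -154 + q$ ($L{\left(C,q \right)} = -2 + \left(q - 152\right) = -2 + \left(-152 + q\right) = -154 + q$)
$- \frac{1}{L{\left(r{\left(j{\left(-3 \right)} \right)},g{\left(1 \right)} \right)}} = - \frac{1}{-154 + 1 \left(1 + 2 \cdot 1\right)} = - \frac{1}{-154 + 1 \left(1 + 2\right)} = - \frac{1}{-154 + 1 \cdot 3} = - \frac{1}{-154 + 3} = - \frac{1}{-151} = \left(-1\right) \left(- \frac{1}{151}\right) = \frac{1}{151}$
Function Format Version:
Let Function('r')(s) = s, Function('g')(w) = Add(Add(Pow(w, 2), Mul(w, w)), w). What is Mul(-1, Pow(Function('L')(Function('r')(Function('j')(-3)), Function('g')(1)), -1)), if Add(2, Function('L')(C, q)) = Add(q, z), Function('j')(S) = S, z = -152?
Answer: Rational(1, 151) ≈ 0.0066225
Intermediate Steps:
Function('g')(w) = Add(w, Mul(2, Pow(w, 2))) (Function('g')(w) = Add(Add(Pow(w, 2), Pow(w, 2)), w) = Add(Mul(2, Pow(w, 2)), w) = Add(w, Mul(2, Pow(w, 2))))
Function('L')(C, q) = Add(-154, q) (Function('L')(C, q) = Add(-2, Add(q, -152)) = Add(-2, Add(-152, q)) = Add(-154, q))
Mul(-1, Pow(Function('L')(Function('r')(Function('j')(-3)), Function('g')(1)), -1)) = Mul(-1, Pow(Add(-154, Mul(1, Add(1, Mul(2, 1)))), -1)) = Mul(-1, Pow(Add(-154, Mul(1, Add(1, 2))), -1)) = Mul(-1, Pow(Add(-154, Mul(1, 3)), -1)) = Mul(-1, Pow(Add(-154, 3), -1)) = Mul(-1, Pow(-151, -1)) = Mul(-1, Rational(-1, 151)) = Rational(1, 151)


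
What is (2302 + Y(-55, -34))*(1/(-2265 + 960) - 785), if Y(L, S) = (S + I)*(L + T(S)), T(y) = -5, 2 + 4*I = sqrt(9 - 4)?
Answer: -4478790472/1305 + 1024426*sqrt(5)/87 ≈ -3.4057e+6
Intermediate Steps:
I = -1/2 + sqrt(5)/4 (I = -1/2 + sqrt(9 - 4)/4 = -1/2 + sqrt(5)/4 ≈ 0.059017)
Y(L, S) = (-5 + L)*(-1/2 + S + sqrt(5)/4) (Y(L, S) = (S + (-1/2 + sqrt(5)/4))*(L - 5) = (-1/2 + S + sqrt(5)/4)*(-5 + L) = (-5 + L)*(-1/2 + S + sqrt(5)/4))
(2302 + Y(-55, -34))*(1/(-2265 + 960) - 785) = (2302 + (5/2 - 5*(-34) - 5*sqrt(5)/4 - 55*(-34) - 1/4*(-55)*(2 - sqrt(5))))*(1/(-2265 + 960) - 785) = (2302 + (5/2 + 170 - 5*sqrt(5)/4 + 1870 + (55/2 - 55*sqrt(5)/4)))*(1/(-1305) - 785) = (2302 + (2070 - 15*sqrt(5)))*(-1/1305 - 785) = (4372 - 15*sqrt(5))*(-1024426/1305) = -4478790472/1305 + 1024426*sqrt(5)/87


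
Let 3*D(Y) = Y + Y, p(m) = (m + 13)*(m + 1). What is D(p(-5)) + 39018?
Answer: 116990/3 ≈ 38997.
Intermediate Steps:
p(m) = (1 + m)*(13 + m) (p(m) = (13 + m)*(1 + m) = (1 + m)*(13 + m))
D(Y) = 2*Y/3 (D(Y) = (Y + Y)/3 = (2*Y)/3 = 2*Y/3)
D(p(-5)) + 39018 = 2*(13 + (-5)**2 + 14*(-5))/3 + 39018 = 2*(13 + 25 - 70)/3 + 39018 = (2/3)*(-32) + 39018 = -64/3 + 39018 = 116990/3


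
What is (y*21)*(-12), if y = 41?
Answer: -10332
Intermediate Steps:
(y*21)*(-12) = (41*21)*(-12) = 861*(-12) = -10332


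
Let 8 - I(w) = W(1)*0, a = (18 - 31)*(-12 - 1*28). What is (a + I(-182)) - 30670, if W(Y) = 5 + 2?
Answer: -30142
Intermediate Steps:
a = 520 (a = -13*(-12 - 28) = -13*(-40) = 520)
W(Y) = 7
I(w) = 8 (I(w) = 8 - 7*0 = 8 - 1*0 = 8 + 0 = 8)
(a + I(-182)) - 30670 = (520 + 8) - 30670 = 528 - 30670 = -30142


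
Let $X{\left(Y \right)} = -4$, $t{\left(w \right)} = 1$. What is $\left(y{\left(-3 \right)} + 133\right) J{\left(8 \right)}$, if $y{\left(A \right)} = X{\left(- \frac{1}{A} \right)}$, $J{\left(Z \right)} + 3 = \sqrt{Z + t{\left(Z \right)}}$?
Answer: $0$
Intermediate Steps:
$J{\left(Z \right)} = -3 + \sqrt{1 + Z}$ ($J{\left(Z \right)} = -3 + \sqrt{Z + 1} = -3 + \sqrt{1 + Z}$)
$y{\left(A \right)} = -4$
$\left(y{\left(-3 \right)} + 133\right) J{\left(8 \right)} = \left(-4 + 133\right) \left(-3 + \sqrt{1 + 8}\right) = 129 \left(-3 + \sqrt{9}\right) = 129 \left(-3 + 3\right) = 129 \cdot 0 = 0$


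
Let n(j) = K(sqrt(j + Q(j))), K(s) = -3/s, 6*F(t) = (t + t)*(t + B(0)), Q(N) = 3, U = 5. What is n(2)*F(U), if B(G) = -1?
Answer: -4*sqrt(5) ≈ -8.9443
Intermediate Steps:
F(t) = t*(-1 + t)/3 (F(t) = ((t + t)*(t - 1))/6 = ((2*t)*(-1 + t))/6 = (2*t*(-1 + t))/6 = t*(-1 + t)/3)
n(j) = -3/sqrt(3 + j) (n(j) = -3/sqrt(j + 3) = -3/sqrt(3 + j))
n(2)*F(U) = (-3/sqrt(3 + 2))*((1/3)*5*(-1 + 5)) = (-3*sqrt(5)/5)*((1/3)*5*4) = -3*sqrt(5)/5*(20/3) = -4*sqrt(5)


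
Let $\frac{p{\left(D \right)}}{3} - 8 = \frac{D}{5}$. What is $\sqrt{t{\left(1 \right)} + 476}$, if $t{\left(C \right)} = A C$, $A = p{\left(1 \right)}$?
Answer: $\frac{\sqrt{12515}}{5} \approx 22.374$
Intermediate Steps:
$p{\left(D \right)} = 24 + \frac{3 D}{5}$ ($p{\left(D \right)} = 24 + 3 \frac{D}{5} = 24 + \frac{3 D}{5}$)
$A = \frac{123}{5}$ ($A = 24 + \frac{3}{5} \cdot 1 = 24 + \frac{3}{5} = \frac{123}{5} \approx 24.6$)
$t{\left(C \right)} = \frac{123 C}{5}$
$\sqrt{t{\left(1 \right)} + 476} = \sqrt{\frac{123}{5} \cdot 1 + 476} = \sqrt{\frac{123}{5} + 476} = \sqrt{\frac{2503}{5}} = \frac{\sqrt{12515}}{5}$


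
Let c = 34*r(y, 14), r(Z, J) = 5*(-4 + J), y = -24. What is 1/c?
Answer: 1/1700 ≈ 0.00058824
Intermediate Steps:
r(Z, J) = -20 + 5*J
c = 1700 (c = 34*(-20 + 5*14) = 34*(-20 + 70) = 34*50 = 1700)
1/c = 1/1700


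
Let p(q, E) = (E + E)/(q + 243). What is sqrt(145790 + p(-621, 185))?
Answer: 5*sqrt(23145465)/63 ≈ 381.82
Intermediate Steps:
p(q, E) = 2*E/(243 + q) (p(q, E) = (2*E)/(243 + q) = 2*E/(243 + q))
sqrt(145790 + p(-621, 185)) = sqrt(145790 + 2*185/(243 - 621)) = sqrt(145790 + 2*185/(-378)) = sqrt(145790 + 2*185*(-1/378)) = sqrt(145790 - 185/189) = sqrt(27554125/189) = 5*sqrt(23145465)/63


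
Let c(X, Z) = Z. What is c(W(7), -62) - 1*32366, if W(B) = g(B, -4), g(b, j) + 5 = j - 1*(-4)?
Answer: -32428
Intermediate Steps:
g(b, j) = -1 + j (g(b, j) = -5 + (j - 1*(-4)) = -5 + (j + 4) = -5 + (4 + j) = -1 + j)
W(B) = -5 (W(B) = -1 - 4 = -5)
c(W(7), -62) - 1*32366 = -62 - 1*32366 = -62 - 32366 = -32428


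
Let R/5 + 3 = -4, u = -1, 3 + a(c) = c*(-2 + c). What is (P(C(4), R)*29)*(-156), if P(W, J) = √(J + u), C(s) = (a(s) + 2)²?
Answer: -27144*I ≈ -27144.0*I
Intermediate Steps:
a(c) = -3 + c*(-2 + c)
C(s) = (-1 + s² - 2*s)² (C(s) = ((-3 + s² - 2*s) + 2)² = (-1 + s² - 2*s)²)
R = -35 (R = -15 + 5*(-4) = -15 - 20 = -35)
P(W, J) = √(-1 + J) (P(W, J) = √(J - 1) = √(-1 + J))
(P(C(4), R)*29)*(-156) = (√(-1 - 35)*29)*(-156) = (√(-36)*29)*(-156) = ((6*I)*29)*(-156) = (174*I)*(-156) = -27144*I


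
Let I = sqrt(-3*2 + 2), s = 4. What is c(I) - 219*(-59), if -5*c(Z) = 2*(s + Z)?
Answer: 64597/5 - 4*I/5 ≈ 12919.0 - 0.8*I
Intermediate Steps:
I = 2*I (I = sqrt(-6 + 2) = sqrt(-4) = 2*I ≈ 2.0*I)
c(Z) = -8/5 - 2*Z/5 (c(Z) = -2*(4 + Z)/5 = -(8 + 2*Z)/5 = -8/5 - 2*Z/5)
c(I) - 219*(-59) = (-8/5 - 4*I/5) - 219*(-59) = (-8/5 - 4*I/5) + 12921 = 64597/5 - 4*I/5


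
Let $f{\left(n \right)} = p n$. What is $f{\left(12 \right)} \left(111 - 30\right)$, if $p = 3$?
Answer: $2916$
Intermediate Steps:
$f{\left(n \right)} = 3 n$
$f{\left(12 \right)} \left(111 - 30\right) = 3 \cdot 12 \left(111 - 30\right) = 36 \cdot 81 = 2916$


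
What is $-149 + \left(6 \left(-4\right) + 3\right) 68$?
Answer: $-1577$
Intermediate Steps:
$-149 + \left(6 \left(-4\right) + 3\right) 68 = -149 + \left(-24 + 3\right) 68 = -149 - 1428 = -1577$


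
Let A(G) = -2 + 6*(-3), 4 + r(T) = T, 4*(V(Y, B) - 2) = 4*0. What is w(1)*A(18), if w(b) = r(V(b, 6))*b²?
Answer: 40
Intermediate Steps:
V(Y, B) = 2 (V(Y, B) = 2 + (4*0)/4 = 2 + (¼)*0 = 2 + 0 = 2)
r(T) = -4 + T
w(b) = -2*b² (w(b) = (-4 + 2)*b² = -2*b²)
A(G) = -20 (A(G) = -2 - 18 = -20)
w(1)*A(18) = -2*1²*(-20) = -2*1*(-20) = -2*(-20) = 40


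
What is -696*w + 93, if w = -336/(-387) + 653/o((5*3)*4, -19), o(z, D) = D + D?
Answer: 9353777/817 ≈ 11449.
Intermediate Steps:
o(z, D) = 2*D
w = -79981/4902 (w = -336/(-387) + 653/((2*(-19))) = -336*(-1/387) + 653/(-38) = 112/129 + 653*(-1/38) = 112/129 - 653/38 = -79981/4902 ≈ -16.316)
-696*w + 93 = -696*(-79981/4902) + 93 = 9277796/817 + 93 = 9353777/817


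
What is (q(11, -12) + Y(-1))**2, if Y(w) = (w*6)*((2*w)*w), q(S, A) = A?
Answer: 576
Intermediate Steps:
Y(w) = 12*w**3 (Y(w) = (6*w)*(2*w**2) = 12*w**3)
(q(11, -12) + Y(-1))**2 = (-12 + 12*(-1)**3)**2 = (-12 + 12*(-1))**2 = (-12 - 12)**2 = (-24)**2 = 576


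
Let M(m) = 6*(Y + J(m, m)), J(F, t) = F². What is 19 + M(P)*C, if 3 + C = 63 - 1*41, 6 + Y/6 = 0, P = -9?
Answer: 5149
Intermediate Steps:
Y = -36 (Y = -36 + 6*0 = -36 + 0 = -36)
C = 19 (C = -3 + (63 - 1*41) = -3 + (63 - 41) = -3 + 22 = 19)
M(m) = -216 + 6*m² (M(m) = 6*(-36 + m²) = -216 + 6*m²)
19 + M(P)*C = 19 + (-216 + 6*(-9)²)*19 = 19 + (-216 + 6*81)*19 = 19 + (-216 + 486)*19 = 19 + 270*19 = 19 + 5130 = 5149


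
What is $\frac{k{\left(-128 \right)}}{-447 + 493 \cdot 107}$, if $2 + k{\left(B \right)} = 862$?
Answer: $\frac{215}{13076} \approx 0.016442$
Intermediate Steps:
$k{\left(B \right)} = 860$ ($k{\left(B \right)} = -2 + 862 = 860$)
$\frac{k{\left(-128 \right)}}{-447 + 493 \cdot 107} = \frac{860}{-447 + 493 \cdot 107} = \frac{860}{-447 + 52751} = \frac{860}{52304} = 860 \cdot \frac{1}{52304} = \frac{215}{13076}$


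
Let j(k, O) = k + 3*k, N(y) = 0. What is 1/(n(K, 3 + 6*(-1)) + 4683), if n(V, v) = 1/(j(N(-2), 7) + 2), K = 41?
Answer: 2/9367 ≈ 0.00021352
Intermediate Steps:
j(k, O) = 4*k
n(V, v) = 1/2 (n(V, v) = 1/(4*0 + 2) = 1/(0 + 2) = 1/2)
1/(n(K, 3 + 6*(-1)) + 4683) = 1/(1/2 + 4683) = 1/(9367/2) = 2/9367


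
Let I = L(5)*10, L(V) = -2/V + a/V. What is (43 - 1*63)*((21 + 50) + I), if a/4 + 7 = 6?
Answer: -1180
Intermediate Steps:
a = -4 (a = -28 + 4*6 = -28 + 24 = -4)
L(V) = -6/V (L(V) = -2/V - 4/V = -6/V)
I = -12 (I = -6/5*10 = -12)
(43 - 1*63)*((21 + 50) + I) = (43 - 1*63)*((21 + 50) - 12) = (43 - 63)*(71 - 12) = -20*59 = -1180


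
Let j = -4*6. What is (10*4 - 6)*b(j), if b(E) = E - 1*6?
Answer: -1020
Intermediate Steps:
j = -24
b(E) = -6 + E (b(E) = E - 6 = -6 + E)
(10*4 - 6)*b(j) = (10*4 - 6)*(-6 - 24) = (40 - 6)*(-30) = 34*(-30) = -1020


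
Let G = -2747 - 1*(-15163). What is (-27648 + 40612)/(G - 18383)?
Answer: -12964/5967 ≈ -2.1726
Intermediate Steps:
G = 12416 (G = -2747 + 15163 = 12416)
(-27648 + 40612)/(G - 18383) = (-27648 + 40612)/(12416 - 18383) = 12964/(-5967) = 12964*(-1/5967) = -12964/5967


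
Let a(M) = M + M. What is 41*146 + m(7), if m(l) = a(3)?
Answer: 5992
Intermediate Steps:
a(M) = 2*M
m(l) = 6 (m(l) = 2*3 = 6)
41*146 + m(7) = 41*146 + 6 = 5986 + 6 = 5992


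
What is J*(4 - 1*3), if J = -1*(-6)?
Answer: 6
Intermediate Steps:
J = 6
J*(4 - 1*3) = 6*(4 - 1*3) = 6*(4 - 3) = 6*1 = 6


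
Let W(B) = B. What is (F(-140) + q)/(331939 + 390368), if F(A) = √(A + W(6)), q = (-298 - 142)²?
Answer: 193600/722307 + I*√134/722307 ≈ 0.26803 + 1.6026e-5*I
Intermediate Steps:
q = 193600 (q = (-440)² = 193600)
F(A) = √(6 + A) (F(A) = √(A + 6) = √(6 + A))
(F(-140) + q)/(331939 + 390368) = (√(6 - 140) + 193600)/(331939 + 390368) = (√(-134) + 193600)/722307 = (I*√134 + 193600)*(1/722307) = (193600 + I*√134)*(1/722307) = 193600/722307 + I*√134/722307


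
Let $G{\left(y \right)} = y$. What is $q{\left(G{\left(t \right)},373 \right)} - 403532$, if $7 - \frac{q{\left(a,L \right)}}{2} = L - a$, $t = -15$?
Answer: $-404294$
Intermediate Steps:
$q{\left(a,L \right)} = 14 - 2 L + 2 a$ ($q{\left(a,L \right)} = 14 - 2 \left(L - a\right) = 14 - \left(- 2 a + 2 L\right) = 14 - 2 L + 2 a$)
$q{\left(G{\left(t \right)},373 \right)} - 403532 = \left(14 - 746 + 2 \left(-15\right)\right) - 403532 = \left(14 - 746 - 30\right) - 403532 = -762 - 403532 = -404294$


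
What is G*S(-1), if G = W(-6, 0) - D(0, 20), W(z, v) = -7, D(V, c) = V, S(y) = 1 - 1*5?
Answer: 28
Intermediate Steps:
S(y) = -4 (S(y) = 1 - 5 = -4)
G = -7 (G = -7 - 1*0 = -7 + 0 = -7)
G*S(-1) = -7*(-4) = 28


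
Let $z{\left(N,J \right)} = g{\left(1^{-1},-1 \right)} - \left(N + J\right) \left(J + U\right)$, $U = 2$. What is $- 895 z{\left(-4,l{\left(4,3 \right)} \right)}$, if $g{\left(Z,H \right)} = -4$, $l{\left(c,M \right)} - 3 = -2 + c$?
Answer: $9845$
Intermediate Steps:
$l{\left(c,M \right)} = 1 + c$ ($l{\left(c,M \right)} = 3 + \left(-2 + c\right) = 1 + c$)
$z{\left(N,J \right)} = -4 - \left(2 + J\right) \left(J + N\right)$ ($z{\left(N,J \right)} = -4 - \left(N + J\right) \left(J + 2\right) = -4 - \left(J + N\right) \left(2 + J\right) = -4 - \left(2 + J\right) \left(J + N\right)$)
$- 895 z{\left(-4,l{\left(4,3 \right)} \right)} = - 895 \left(-4 - \left(1 + 4\right)^{2} - 2 \left(1 + 4\right) - -8 - \left(1 + 4\right) \left(-4\right)\right) = - 895 \left(-4 - 5^{2} - 10 + 8 - 5 \left(-4\right)\right) = - 895 \left(-4 - 25 - 10 + 8 + 20\right) = \left(-895\right) \left(-11\right) = 9845$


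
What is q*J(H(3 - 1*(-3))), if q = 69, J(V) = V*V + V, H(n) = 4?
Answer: 1380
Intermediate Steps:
J(V) = V + V² (J(V) = V² + V = V + V²)
q*J(H(3 - 1*(-3))) = 69*(4*(1 + 4)) = 69*(4*5) = 69*20 = 1380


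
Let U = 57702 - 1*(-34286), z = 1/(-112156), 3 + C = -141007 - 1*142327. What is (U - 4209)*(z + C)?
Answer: -2789436196673367/112156 ≈ -2.4871e+10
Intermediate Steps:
C = -283337 (C = -3 + (-141007 - 1*142327) = -3 + (-141007 - 142327) = -3 - 283334 = -283337)
z = -1/112156 ≈ -8.9161e-6
U = 91988 (U = 57702 + 34286 = 91988)
(U - 4209)*(z + C) = (91988 - 4209)*(-1/112156 - 283337) = 87779*(-31777944573/112156) = -2789436196673367/112156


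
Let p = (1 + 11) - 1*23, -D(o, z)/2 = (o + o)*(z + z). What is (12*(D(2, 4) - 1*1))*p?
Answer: 8580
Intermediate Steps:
D(o, z) = -8*o*z (D(o, z) = -2*(o + o)*(z + z) = -2*2*o*2*z = -8*o*z)
p = -11 (p = 12 - 23 = -11)
(12*(D(2, 4) - 1*1))*p = (12*(-8*2*4 - 1*1))*(-11) = (12*(-64 - 1))*(-11) = (12*(-65))*(-11) = -780*(-11) = 8580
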